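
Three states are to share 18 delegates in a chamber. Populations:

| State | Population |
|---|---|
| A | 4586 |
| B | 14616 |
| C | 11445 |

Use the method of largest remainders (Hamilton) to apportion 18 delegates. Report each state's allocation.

A 3, B 8, C 7

Total 30647; standard divisor 30647/18 ≈ 1702.611.
Standard quotas: A 2.6935, B 8.5845, C 6.7220.
Lower quotas: A 2, B 8, C 6 (sum 16, leaving 2 seats).
Remainders in descending order: C 0.7220, A 0.6935, B 0.5845.
Largest remainders: C, A receive the extra seats.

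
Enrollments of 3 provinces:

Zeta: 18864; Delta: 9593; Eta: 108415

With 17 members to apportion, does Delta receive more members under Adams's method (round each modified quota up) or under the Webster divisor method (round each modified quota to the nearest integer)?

Adams

Adams: Zeta 3, Delta 2, Eta 12.
Webster: Zeta 2, Delta 1, Eta 14.
Delta gets 2 under Adams and 1 under Webster.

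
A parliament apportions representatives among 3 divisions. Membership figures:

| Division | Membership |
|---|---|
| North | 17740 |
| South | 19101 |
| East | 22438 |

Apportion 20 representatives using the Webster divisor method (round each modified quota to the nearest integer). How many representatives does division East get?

Standard divisor 59279/20 ≈ 2963.95; standard quotas: North 5.985, South 6.444, East 7.570.
Rounding to the nearest integer gives North 6, South 6, East 8 — total 20, matching the house size, so no adjustment is needed.
East receives 8.

8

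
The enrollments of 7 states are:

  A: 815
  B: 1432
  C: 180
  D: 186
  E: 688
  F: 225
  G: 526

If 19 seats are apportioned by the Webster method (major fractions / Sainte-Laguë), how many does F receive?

1

Standard divisor 4052/19 ≈ 213.263; standard quotas: A 3.822, B 6.715, C 0.844, D 0.872, E 3.226, F 1.055, G 2.466.
Rounding to the nearest integer gives A 4, B 7, C 1, D 1, E 3, F 1, G 2 — total 19, matching the house size, so no adjustment is needed.
F receives 1.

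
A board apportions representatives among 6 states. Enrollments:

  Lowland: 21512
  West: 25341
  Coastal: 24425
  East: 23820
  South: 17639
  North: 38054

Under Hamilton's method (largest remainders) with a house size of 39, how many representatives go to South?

5

The standard divisor is 150791/39 ≈ 3866.436.
Standard quotas: Lowland 5.5638, West 6.5541, Coastal 6.3172, East 6.1607, South 4.5621, North 9.8421.
Lower quotas: Lowland 5, West 6, Coastal 6, East 6, South 4, North 9 (sum 36, leaving 3 seats).
Remainders in descending order: North 0.8421, Lowland 0.5638, South 0.5621, West 0.5541, Coastal 0.3172, East 0.1607.
The surplus seats go to North, Lowland, South.
South receives 5.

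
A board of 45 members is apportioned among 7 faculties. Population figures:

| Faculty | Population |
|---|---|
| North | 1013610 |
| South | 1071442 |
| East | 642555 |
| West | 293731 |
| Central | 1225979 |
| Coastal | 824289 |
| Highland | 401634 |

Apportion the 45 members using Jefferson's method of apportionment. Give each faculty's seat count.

North: 9, South: 9, East: 5, West: 2, Central: 10, Coastal: 7, Highland: 3

Standard divisor 5473240/45 ≈ 121627.556; standard quotas: North 8.334, South 8.809, East 5.283, West 2.415, Central 10.080, Coastal 6.777, Highland 3.302.
Rounding down gives 8, 8, 5, 2, 10, 6, 3 = 42 seats, so the divisor must be adjusted.
With modified divisor 112000: modified quotas North 9.050, South 9.566, East 5.737, West 2.623, Central 10.946, Coastal 7.360, Highland 3.586.
Rounding down: North 9, South 9, East 5, West 2, Central 10, Coastal 7, Highland 3 (total 45).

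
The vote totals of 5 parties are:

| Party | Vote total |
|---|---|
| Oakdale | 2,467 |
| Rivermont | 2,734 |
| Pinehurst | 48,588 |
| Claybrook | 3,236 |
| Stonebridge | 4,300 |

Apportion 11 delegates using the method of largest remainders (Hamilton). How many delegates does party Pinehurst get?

9

The standard divisor is 61325/11 = 5575.
Standard quotas: Oakdale 0.4425, Rivermont 0.4904, Pinehurst 8.7153, Claybrook 0.5804, Stonebridge 0.7713.
Lower quotas: Oakdale 0, Rivermont 0, Pinehurst 8, Claybrook 0, Stonebridge 0 (sum 8, leaving 3 seats).
Remainders in descending order: Stonebridge 0.7713, Pinehurst 0.7153, Claybrook 0.5804, Rivermont 0.4904, Oakdale 0.4425.
The surplus seats go to Stonebridge, Pinehurst, Claybrook.
Pinehurst receives 9.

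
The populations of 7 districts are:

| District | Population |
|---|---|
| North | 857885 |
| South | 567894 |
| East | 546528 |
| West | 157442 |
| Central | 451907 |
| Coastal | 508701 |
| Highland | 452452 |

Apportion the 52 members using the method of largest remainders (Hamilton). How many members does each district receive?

Standard divisor: 3542809 ÷ 52 ≈ 68130.942.
Standard quotas: North 12.5917, South 8.3353, East 8.0217, West 2.3109, Central 6.6329, Coastal 7.4665, Highland 6.6409.
Lower quotas: North 12, South 8, East 8, West 2, Central 6, Coastal 7, Highland 6 (sum 49, leaving 3 seats).
Remainders in descending order: Highland 0.6409, Central 0.6329, North 0.5917, Coastal 0.4665, South 0.3353, West 0.3109, East 0.0217.
The surplus seats go to Highland, Central, North.

North 13, South 8, East 8, West 2, Central 7, Coastal 7, Highland 7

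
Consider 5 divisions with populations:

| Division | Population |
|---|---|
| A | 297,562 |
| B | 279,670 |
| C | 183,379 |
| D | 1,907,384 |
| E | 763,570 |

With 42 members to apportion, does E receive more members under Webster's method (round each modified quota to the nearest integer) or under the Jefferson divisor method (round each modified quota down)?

Jefferson

Webster: A 4, B 3, C 2, D 24, E 9.
Jefferson: A 3, B 3, C 2, D 24, E 10.
E gets 9 under Webster and 10 under Jefferson.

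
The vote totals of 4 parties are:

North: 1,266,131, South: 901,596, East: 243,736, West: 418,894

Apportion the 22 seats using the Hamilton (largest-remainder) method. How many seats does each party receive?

The standard divisor is 2830357/22 ≈ 128652.591.
Standard quotas: North 9.8415, South 7.0080, East 1.8945, West 3.2560.
Lower quotas: North 9, South 7, East 1, West 3 (sum 20, leaving 2 seats).
Remainders in descending order: East 0.8945, North 0.8415, West 0.2560, South 0.0080.
The surplus seats go to East, North.

North: 10, South: 7, East: 2, West: 3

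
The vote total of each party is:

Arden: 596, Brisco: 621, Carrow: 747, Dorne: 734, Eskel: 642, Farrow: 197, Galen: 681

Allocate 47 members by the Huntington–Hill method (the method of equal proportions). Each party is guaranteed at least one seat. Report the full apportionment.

With divisor 90: modified quotas Arden 6.622, Brisco 6.900, Carrow 8.300, Dorne 8.156, Eskel 7.133, Farrow 2.189, Galen 7.567.
Geometric-mean thresholds: Arden √(6·7)=6.481, Brisco √(6·7)=6.481, Carrow √(8·9)=8.485, Dorne √(8·9)=8.485, Eskel √(7·8)=7.483, Farrow √(2·3)=2.449, Galen √(7·8)=7.483.
Each quota rounded against its threshold gives Arden 7, Brisco 7, Carrow 8, Dorne 8, Eskel 7, Farrow 2, Galen 8 (total 47).

Arden 7, Brisco 7, Carrow 8, Dorne 8, Eskel 7, Farrow 2, Galen 8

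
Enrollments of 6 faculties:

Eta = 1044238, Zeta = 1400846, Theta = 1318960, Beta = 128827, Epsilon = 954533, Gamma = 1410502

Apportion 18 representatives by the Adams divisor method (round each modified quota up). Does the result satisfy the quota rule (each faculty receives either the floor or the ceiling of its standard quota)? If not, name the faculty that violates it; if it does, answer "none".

Standard quotas: Eta 3.004, Zeta 4.029, Theta 3.794, Beta 0.371, Epsilon 2.746, Gamma 4.057.
Adams allocation: Eta 3, Zeta 4, Theta 3, Beta 1, Epsilon 3, Gamma 4.
Every allocation lies between the lower and upper quota.

none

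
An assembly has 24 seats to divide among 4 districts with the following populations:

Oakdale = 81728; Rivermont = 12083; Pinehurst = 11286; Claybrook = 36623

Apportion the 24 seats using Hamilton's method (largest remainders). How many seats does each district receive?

Oakdale=14, Rivermont=2, Pinehurst=2, Claybrook=6

The standard divisor is 141720/24 = 5905.
Standard quotas: Oakdale 13.8405, Rivermont 2.0462, Pinehurst 1.9113, Claybrook 6.2020.
Lower quotas: Oakdale 13, Rivermont 2, Pinehurst 1, Claybrook 6 (sum 22, leaving 2 seats).
Remainders in descending order: Pinehurst 0.9113, Oakdale 0.8405, Claybrook 0.2020, Rivermont 0.0462.
The surplus seats go to Pinehurst, Oakdale.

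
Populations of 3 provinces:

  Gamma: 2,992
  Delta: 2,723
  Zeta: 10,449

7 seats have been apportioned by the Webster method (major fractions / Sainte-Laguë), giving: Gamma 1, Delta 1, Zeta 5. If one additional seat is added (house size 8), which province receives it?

Gamma

Priority for the next seat is population ÷ (current seats + 0.5).
Priorities: Gamma 1994.667, Delta 1815.333, Zeta 1899.818.
Highest priority: Gamma.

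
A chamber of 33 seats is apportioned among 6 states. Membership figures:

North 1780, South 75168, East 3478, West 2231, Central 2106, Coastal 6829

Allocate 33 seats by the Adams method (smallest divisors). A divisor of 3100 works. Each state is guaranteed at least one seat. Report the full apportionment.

North 1, South 25, East 2, West 1, Central 1, Coastal 3

With modified divisor 3100: modified quotas North 0.574, South 24.248, East 1.122, West 0.720, Central 0.679, Coastal 2.203.
Rounding up: North 1, South 25, East 2, West 1, Central 1, Coastal 3 (total 33).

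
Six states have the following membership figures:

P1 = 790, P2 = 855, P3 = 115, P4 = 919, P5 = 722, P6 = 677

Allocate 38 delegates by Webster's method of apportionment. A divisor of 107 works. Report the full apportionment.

P1 7, P2 8, P3 1, P4 9, P5 7, P6 6

With modified divisor 107: modified quotas P1 7.383, P2 7.991, P3 1.075, P4 8.589, P5 6.748, P6 6.327.
Rounding to the nearest integer: P1 7, P2 8, P3 1, P4 9, P5 7, P6 6 (total 38).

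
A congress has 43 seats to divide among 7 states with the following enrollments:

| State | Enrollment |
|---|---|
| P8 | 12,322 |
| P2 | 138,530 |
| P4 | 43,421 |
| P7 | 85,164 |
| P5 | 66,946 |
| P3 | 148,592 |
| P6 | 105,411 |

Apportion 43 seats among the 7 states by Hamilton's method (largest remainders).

Standard divisor: 600386 ÷ 43 ≈ 13962.465.
Standard quotas: P8 0.8825, P2 9.9216, P4 3.1098, P7 6.0995, P5 4.7947, P3 10.6422, P6 7.5496.
Lower quotas: P8 0, P2 9, P4 3, P7 6, P5 4, P3 10, P6 7 (sum 39, leaving 4 seats).
Remainders in descending order: P2 0.9216, P8 0.8825, P5 0.7947, P3 0.6422, P6 0.5496, P4 0.1098, P7 0.0995.
The surplus seats go to P2, P8, P5, P3.

P8 1, P2 10, P4 3, P7 6, P5 5, P3 11, P6 7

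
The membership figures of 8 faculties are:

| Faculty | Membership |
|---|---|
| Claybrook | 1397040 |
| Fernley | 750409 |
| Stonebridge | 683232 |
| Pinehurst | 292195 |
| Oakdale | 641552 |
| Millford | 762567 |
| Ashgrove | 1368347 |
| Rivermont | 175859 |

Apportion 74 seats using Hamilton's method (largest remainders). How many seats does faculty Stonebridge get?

8

Standard divisor: 6071201 ÷ 74 ≈ 82043.257.
Standard quotas: Claybrook 17.0281, Fernley 9.1465, Stonebridge 8.3277, Pinehurst 3.5615, Oakdale 7.8197, Millford 9.2947, Ashgrove 16.6784, Rivermont 2.1435.
Lower quotas: Claybrook 17, Fernley 9, Stonebridge 8, Pinehurst 3, Oakdale 7, Millford 9, Ashgrove 16, Rivermont 2 (sum 71, leaving 3 seats).
Remainders in descending order: Oakdale 0.8197, Ashgrove 0.6784, Pinehurst 0.5615, Stonebridge 0.3277, Millford 0.2947, Fernley 0.1465, Rivermont 0.1435, Claybrook 0.0281.
Largest remainders: Oakdale, Ashgrove, Pinehurst receive the extra seats.
Stonebridge receives 8.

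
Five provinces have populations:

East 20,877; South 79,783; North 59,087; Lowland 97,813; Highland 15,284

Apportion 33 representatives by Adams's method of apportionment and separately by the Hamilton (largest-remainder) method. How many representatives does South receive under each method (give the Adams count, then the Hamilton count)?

9 and 10

Adams: East 3, South 9, North 7, Lowland 12, Highland 2.
Hamilton: East 2, South 10, North 7, Lowland 12, Highland 2.
South gets 9 under Adams and 10 under Hamilton.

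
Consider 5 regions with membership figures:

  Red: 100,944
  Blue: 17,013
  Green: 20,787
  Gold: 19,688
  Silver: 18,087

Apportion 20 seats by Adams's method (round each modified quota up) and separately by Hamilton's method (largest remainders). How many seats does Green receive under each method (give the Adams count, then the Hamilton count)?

3 and 2

Adams: Red 11, Blue 2, Green 3, Gold 2, Silver 2.
Hamilton: Red 12, Blue 2, Green 2, Gold 2, Silver 2.
Green gets 3 under Adams and 2 under Hamilton.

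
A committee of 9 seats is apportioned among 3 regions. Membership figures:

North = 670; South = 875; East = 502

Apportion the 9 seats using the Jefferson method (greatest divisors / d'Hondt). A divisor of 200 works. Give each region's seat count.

North 3; South 4; East 2

With modified divisor 200: modified quotas North 3.350, South 4.375, East 2.510.
Rounding down: North 3, South 4, East 2 (total 9).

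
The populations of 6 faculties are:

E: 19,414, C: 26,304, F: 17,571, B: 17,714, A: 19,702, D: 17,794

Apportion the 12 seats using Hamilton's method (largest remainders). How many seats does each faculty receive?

E=2; C=2; F=2; B=2; A=2; D=2

Total 118499; standard divisor 118499/12 ≈ 9874.917.
Standard quotas: E 1.9660, C 2.6637, F 1.7794, B 1.7938, A 1.9952, D 1.8019.
Lower quotas: E 1, C 2, F 1, B 1, A 1, D 1 (sum 7, leaving 5 seats).
Remainders in descending order: A 0.9952, E 0.9660, D 0.8019, B 0.7938, F 0.7794, C 0.6637.
Largest remainders: A, E, D, B, F receive the extra seats.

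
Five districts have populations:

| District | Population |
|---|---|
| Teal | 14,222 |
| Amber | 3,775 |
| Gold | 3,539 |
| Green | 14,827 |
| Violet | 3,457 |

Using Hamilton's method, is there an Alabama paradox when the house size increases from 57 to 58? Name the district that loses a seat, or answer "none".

At 57 seats: Teal 20, Amber 6, Gold 5, Green 21, Violet 5.
At 58 seats: Teal 21, Amber 5, Gold 5, Green 22, Violet 5.
Amber drops from 6 to 5.

Amber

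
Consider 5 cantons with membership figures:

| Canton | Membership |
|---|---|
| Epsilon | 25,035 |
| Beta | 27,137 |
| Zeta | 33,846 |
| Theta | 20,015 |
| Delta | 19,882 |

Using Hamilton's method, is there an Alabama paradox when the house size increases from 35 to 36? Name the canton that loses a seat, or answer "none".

At 35 seats: Epsilon 7, Beta 8, Zeta 9, Theta 6, Delta 5.
At 36 seats: Epsilon 7, Beta 8, Zeta 9, Theta 6, Delta 6.
No canton's allocation decreased.

none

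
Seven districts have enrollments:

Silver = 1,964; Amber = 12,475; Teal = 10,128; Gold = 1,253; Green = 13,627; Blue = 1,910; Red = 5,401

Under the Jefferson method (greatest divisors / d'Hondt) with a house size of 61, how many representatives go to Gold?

Standard divisor 46758/61 ≈ 766.525; standard quotas: Silver 2.562, Amber 16.275, Teal 13.213, Gold 1.635, Green 17.778, Blue 2.492, Red 7.046.
Rounding down gives 2, 16, 13, 1, 17, 2, 7 = 58 seats, so the divisor must be adjusted.
With modified divisor 720: modified quotas Silver 2.728, Amber 17.326, Teal 14.067, Gold 1.740, Green 18.926, Blue 2.653, Red 7.501.
Rounding down: Silver 2, Amber 17, Teal 14, Gold 1, Green 18, Blue 2, Red 7 (total 61).
Gold receives 1.

1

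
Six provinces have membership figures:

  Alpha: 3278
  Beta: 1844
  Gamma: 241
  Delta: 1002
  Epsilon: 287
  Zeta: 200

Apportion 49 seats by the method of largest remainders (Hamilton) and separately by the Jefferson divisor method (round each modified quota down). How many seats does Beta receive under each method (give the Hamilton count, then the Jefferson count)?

13 and 14

Hamilton: Alpha 24, Beta 13, Gamma 2, Delta 7, Epsilon 2, Zeta 1.
Jefferson: Alpha 24, Beta 14, Gamma 1, Delta 7, Epsilon 2, Zeta 1.
Beta gets 13 under Hamilton and 14 under Jefferson.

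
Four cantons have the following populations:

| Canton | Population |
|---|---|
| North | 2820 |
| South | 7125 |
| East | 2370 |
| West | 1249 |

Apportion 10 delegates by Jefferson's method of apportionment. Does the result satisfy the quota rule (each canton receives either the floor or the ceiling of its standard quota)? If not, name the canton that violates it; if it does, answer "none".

none

Standard quotas: North 2.079, South 5.253, East 1.747, West 0.921.
Jefferson allocation: North 2, South 6, East 1, West 1.
Every allocation lies between the lower and upper quota.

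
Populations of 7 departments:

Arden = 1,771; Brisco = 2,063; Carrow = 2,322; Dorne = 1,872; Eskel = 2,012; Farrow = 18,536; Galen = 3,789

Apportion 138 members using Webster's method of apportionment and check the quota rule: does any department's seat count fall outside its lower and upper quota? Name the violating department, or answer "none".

Farrow

Standard quotas: Arden 7.551, Brisco 8.796, Carrow 9.901, Dorne 7.982, Eskel 8.579, Farrow 79.035, Galen 16.156.
Webster allocation: Arden 8, Brisco 9, Carrow 10, Dorne 8, Eskel 9, Farrow 78, Galen 16.
Farrow has quota 79.035 (lower 79, upper 80) but receives 78 — outside the quota interval.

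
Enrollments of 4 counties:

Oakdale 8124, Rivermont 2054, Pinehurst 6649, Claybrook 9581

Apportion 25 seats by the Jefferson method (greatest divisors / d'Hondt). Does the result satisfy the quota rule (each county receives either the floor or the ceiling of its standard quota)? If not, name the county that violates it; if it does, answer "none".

none

Standard quotas: Oakdale 7.691, Rivermont 1.944, Pinehurst 6.294, Claybrook 9.070.
Jefferson allocation: Oakdale 8, Rivermont 2, Pinehurst 6, Claybrook 9.
Every allocation lies between the lower and upper quota.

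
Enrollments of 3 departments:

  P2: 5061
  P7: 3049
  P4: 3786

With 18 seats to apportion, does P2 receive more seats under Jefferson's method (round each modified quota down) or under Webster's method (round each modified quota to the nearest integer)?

Jefferson: P2 8, P7 4, P4 6.
Webster: P2 7, P7 5, P4 6.
P2 gets 8 under Jefferson and 7 under Webster.

Jefferson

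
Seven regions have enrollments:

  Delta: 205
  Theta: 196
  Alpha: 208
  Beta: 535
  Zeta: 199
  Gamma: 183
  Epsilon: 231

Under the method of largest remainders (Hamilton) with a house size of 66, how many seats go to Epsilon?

The standard divisor is 1757/66 ≈ 26.621.
Standard quotas: Delta 7.701, Theta 7.363, Alpha 7.813, Beta 20.097, Zeta 7.475, Gamma 6.874, Epsilon 8.677.
Lower quotas: Delta 7, Theta 7, Alpha 7, Beta 20, Zeta 7, Gamma 6, Epsilon 8 (sum 62, leaving 4 seats).
Remainders in descending order: Gamma 0.874, Alpha 0.813, Delta 0.701, Epsilon 0.677, Zeta 0.475, Theta 0.363, Beta 0.097.
The surplus seats go to Gamma, Alpha, Delta, Epsilon.
Epsilon receives 9.

9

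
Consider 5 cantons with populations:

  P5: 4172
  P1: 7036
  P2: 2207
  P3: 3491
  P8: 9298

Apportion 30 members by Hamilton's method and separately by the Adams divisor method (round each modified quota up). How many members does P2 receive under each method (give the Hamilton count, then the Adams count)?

Hamilton: P5 5, P1 8, P2 2, P3 4, P8 11.
Adams: P5 5, P1 8, P2 3, P3 4, P8 10.
P2 gets 2 under Hamilton and 3 under Adams.

2 and 3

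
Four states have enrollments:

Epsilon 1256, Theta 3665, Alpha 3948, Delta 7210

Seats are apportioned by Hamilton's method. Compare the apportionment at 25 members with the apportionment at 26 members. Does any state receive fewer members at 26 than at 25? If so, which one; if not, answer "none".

none

At 25 seats: Epsilon 2, Theta 6, Alpha 6, Delta 11.
At 26 seats: Epsilon 2, Theta 6, Alpha 6, Delta 12.
No state's allocation decreased.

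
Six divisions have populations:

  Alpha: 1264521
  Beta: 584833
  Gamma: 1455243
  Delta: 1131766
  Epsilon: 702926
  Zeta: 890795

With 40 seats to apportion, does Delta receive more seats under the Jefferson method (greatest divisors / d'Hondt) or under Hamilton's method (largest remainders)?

Jefferson: Alpha 8, Beta 4, Gamma 10, Delta 8, Epsilon 4, Zeta 6.
Hamilton: Alpha 8, Beta 4, Gamma 10, Delta 7, Epsilon 5, Zeta 6.
Delta gets 8 under Jefferson and 7 under Hamilton.

Jefferson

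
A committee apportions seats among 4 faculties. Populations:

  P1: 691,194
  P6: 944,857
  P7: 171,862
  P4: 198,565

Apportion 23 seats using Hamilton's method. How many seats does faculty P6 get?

11

Standard divisor: 2006478 ÷ 23 ≈ 87238.174.
Standard quotas: P1 7.9231, P6 10.8308, P7 1.9700, P4 2.2761.
Lower quotas: P1 7, P6 10, P7 1, P4 2 (sum 20, leaving 3 seats).
Remainders in descending order: P7 0.9700, P1 0.9231, P6 0.8308, P4 0.2761.
The surplus seats go to P7, P1, P6.
P6 receives 11.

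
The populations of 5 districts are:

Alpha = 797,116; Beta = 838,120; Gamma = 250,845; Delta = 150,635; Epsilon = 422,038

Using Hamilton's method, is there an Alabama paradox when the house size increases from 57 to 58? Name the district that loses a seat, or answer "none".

Delta

At 57 seats: Alpha 18, Beta 19, Gamma 6, Delta 4, Epsilon 10.
At 58 seats: Alpha 19, Beta 20, Gamma 6, Delta 3, Epsilon 10.
Delta drops from 4 to 3.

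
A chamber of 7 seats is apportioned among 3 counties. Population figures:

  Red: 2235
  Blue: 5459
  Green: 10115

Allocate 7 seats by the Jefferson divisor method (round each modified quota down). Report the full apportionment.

Red: 1; Blue: 2; Green: 4

Standard divisor 17809/7 ≈ 2544.143; standard quotas: Red 0.878, Blue 2.146, Green 3.976.
Rounding down gives 0, 2, 3 = 5 seats, so the divisor must be adjusted.
With modified divisor 2100: modified quotas Red 1.064, Blue 2.600, Green 4.817.
Rounding down: Red 1, Blue 2, Green 4 (total 7).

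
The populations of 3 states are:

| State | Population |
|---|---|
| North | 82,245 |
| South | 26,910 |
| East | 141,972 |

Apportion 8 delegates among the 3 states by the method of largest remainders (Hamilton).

Standard divisor: 251127 ÷ 8 ≈ 31390.875.
Standard quotas: North 2.6200, South 0.8573, East 4.5227.
Lower quotas: North 2, South 0, East 4 (sum 6, leaving 2 seats).
Remainders in descending order: South 0.8573, North 0.6200, East 0.5227.
The surplus seats go to South, North.

North=3, South=1, East=4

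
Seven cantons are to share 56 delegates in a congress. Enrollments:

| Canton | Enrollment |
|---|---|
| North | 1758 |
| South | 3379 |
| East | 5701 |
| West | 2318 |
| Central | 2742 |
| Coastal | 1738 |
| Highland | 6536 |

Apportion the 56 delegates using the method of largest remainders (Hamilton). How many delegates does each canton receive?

North 4; South 8; East 13; West 6; Central 6; Coastal 4; Highland 15

Total 24172; standard divisor 24172/56 ≈ 431.643.
Standard quotas: North 4.0728, South 7.8282, East 13.2077, West 5.3702, Central 6.3525, Coastal 4.0265, Highland 15.1421.
Lower quotas: North 4, South 7, East 13, West 5, Central 6, Coastal 4, Highland 15 (sum 54, leaving 2 seats).
Remainders in descending order: South 0.8282, West 0.3702, Central 0.3525, East 0.2077, Highland 0.1421, North 0.0728, Coastal 0.0265.
The surplus seats go to South, West.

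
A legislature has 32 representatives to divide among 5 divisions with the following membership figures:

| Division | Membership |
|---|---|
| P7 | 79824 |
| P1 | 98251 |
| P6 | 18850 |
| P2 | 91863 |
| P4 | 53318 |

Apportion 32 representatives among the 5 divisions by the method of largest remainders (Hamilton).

Total 342106; standard divisor 342106/32 ≈ 10690.812.
Standard quotas: P7 7.4666, P1 9.1902, P6 1.7632, P2 8.5927, P4 4.9873.
Lower quotas: P7 7, P1 9, P6 1, P2 8, P4 4 (sum 29, leaving 3 seats).
Remainders in descending order: P4 0.9873, P6 0.7632, P2 0.5927, P7 0.4666, P1 0.1902.
Largest remainders: P4, P6, P2 receive the extra seats.

P7 7, P1 9, P6 2, P2 9, P4 5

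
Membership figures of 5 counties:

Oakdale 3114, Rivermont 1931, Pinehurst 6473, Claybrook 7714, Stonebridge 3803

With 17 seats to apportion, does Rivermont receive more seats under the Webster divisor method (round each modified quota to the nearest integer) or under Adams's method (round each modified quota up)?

Adams

Webster: Oakdale 2, Rivermont 1, Pinehurst 5, Claybrook 6, Stonebridge 3.
Adams: Oakdale 2, Rivermont 2, Pinehurst 5, Claybrook 5, Stonebridge 3.
Rivermont gets 1 under Webster and 2 under Adams.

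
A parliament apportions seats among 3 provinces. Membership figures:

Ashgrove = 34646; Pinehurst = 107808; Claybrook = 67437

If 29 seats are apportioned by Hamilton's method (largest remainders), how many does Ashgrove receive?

5

Total 209891; standard divisor 209891/29 ≈ 7237.621.
Standard quotas: Ashgrove 4.7869, Pinehurst 14.8955, Claybrook 9.3176.
Lower quotas: Ashgrove 4, Pinehurst 14, Claybrook 9 (sum 27, leaving 2 seats).
Remainders in descending order: Pinehurst 0.8955, Ashgrove 0.7869, Claybrook 0.3176.
The surplus seats go to Pinehurst, Ashgrove.
Ashgrove receives 5.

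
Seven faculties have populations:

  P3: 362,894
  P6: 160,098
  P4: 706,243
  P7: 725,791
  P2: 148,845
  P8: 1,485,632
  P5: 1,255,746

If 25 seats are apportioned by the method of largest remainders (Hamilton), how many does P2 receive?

The standard divisor is 4845249/25 ≈ 193809.96.
Standard quotas: P3 1.8724, P6 0.8261, P4 3.6440, P7 3.7449, P2 0.7680, P8 7.6654, P5 6.4793.
Lower quotas: P3 1, P6 0, P4 3, P7 3, P2 0, P8 7, P5 6 (sum 20, leaving 5 seats).
Remainders in descending order: P3 0.8724, P6 0.8261, P2 0.7680, P7 0.7449, P8 0.6654, P4 0.6440, P5 0.4793.
The surplus seats go to P3, P6, P2, P7, P8.
P2 receives 1.

1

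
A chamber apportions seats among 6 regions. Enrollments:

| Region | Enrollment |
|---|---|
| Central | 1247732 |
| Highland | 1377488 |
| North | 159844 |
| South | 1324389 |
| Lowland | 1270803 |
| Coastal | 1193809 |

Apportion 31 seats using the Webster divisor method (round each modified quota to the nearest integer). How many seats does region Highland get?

6

Standard divisor 6574065/31 ≈ 212066.613; standard quotas: Central 5.884, Highland 6.496, North 0.754, South 6.245, Lowland 5.992, Coastal 5.629.
Rounding to the nearest integer gives Central 6, Highland 6, North 1, South 6, Lowland 6, Coastal 6 — total 31, matching the house size, so no adjustment is needed.
Highland receives 6.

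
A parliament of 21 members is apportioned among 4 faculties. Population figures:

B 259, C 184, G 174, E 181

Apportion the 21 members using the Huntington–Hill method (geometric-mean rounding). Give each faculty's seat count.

With divisor 39: modified quotas B 6.641, C 4.718, G 4.462, E 4.641.
Geometric-mean thresholds: B √(6·7)=6.481, C √(4·5)=4.472, G √(4·5)=4.472, E √(4·5)=4.472.
Each quota rounded against its threshold gives B 7, C 5, G 4, E 5 (total 21).

B=7; C=5; G=4; E=5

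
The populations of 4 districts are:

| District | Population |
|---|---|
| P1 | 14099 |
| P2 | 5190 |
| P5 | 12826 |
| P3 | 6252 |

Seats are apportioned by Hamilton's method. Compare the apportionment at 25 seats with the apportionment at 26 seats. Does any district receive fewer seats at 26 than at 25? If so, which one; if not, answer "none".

P2

At 25 seats: P1 9, P2 4, P5 8, P3 4.
At 26 seats: P1 10, P2 3, P5 9, P3 4.
P2 drops from 4 to 3.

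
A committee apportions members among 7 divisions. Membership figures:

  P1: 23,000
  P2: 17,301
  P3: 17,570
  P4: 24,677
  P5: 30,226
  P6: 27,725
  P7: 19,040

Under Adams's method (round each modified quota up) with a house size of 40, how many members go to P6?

Standard divisor 159539/40 ≈ 3988.475; standard quotas: P1 5.767, P2 4.338, P3 4.405, P4 6.187, P5 7.578, P6 6.951, P7 4.774.
Rounding up gives 6, 5, 5, 7, 8, 7, 5 = 43 seats, so the divisor must be adjusted.
With modified divisor 4360: modified quotas P1 5.275, P2 3.968, P3 4.030, P4 5.660, P5 6.933, P6 6.359, P7 4.367.
Rounding up: P1 6, P2 4, P3 5, P4 6, P5 7, P6 7, P7 5 (total 40).
P6 receives 7.

7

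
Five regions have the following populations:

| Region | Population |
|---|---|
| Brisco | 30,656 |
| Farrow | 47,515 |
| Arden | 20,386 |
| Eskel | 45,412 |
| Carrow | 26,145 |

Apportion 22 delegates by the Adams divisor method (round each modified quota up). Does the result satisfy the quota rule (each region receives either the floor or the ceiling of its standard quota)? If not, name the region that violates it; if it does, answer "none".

Standard quotas: Brisco 3.965, Farrow 6.145, Arden 2.636, Eskel 5.873, Carrow 3.381.
Adams allocation: Brisco 4, Farrow 6, Arden 3, Eskel 6, Carrow 3.
Every allocation lies between the lower and upper quota.

none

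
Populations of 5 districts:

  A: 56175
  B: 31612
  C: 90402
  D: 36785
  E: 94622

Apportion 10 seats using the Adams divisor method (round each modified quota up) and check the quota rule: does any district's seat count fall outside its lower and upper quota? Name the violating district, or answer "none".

Standard quotas: A 1.814, B 1.021, C 2.920, D 1.188, E 3.056.
Adams allocation: A 2, B 1, C 3, D 1, E 3.
Every allocation lies between the lower and upper quota.

none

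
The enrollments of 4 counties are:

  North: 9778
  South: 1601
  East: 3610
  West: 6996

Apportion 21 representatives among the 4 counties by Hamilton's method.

Total 21985; standard divisor 21985/21 ≈ 1046.905.
Standard quotas: North 9.3399, South 1.5293, East 3.4483, West 6.6826.
Lower quotas: North 9, South 1, East 3, West 6 (sum 19, leaving 2 seats).
Remainders in descending order: West 0.6826, South 0.5293, East 0.4483, North 0.3399.
The surplus seats go to West, South.

North=9, South=2, East=3, West=7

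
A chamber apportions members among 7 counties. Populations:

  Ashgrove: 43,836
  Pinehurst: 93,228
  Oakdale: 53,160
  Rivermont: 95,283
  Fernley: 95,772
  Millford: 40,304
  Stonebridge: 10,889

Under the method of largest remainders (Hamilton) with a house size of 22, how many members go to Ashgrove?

The standard divisor is 432472/22 ≈ 19657.818.
Standard quotas: Ashgrove 2.2300, Pinehurst 4.7425, Oakdale 2.7043, Rivermont 4.8471, Fernley 4.8720, Millford 2.0503, Stonebridge 0.5539.
Lower quotas: Ashgrove 2, Pinehurst 4, Oakdale 2, Rivermont 4, Fernley 4, Millford 2, Stonebridge 0 (sum 18, leaving 4 seats).
Remainders in descending order: Fernley 0.8720, Rivermont 0.8471, Pinehurst 0.7425, Oakdale 0.7043, Stonebridge 0.5539, Ashgrove 0.2300, Millford 0.0503.
The surplus seats go to Fernley, Rivermont, Pinehurst, Oakdale.
Ashgrove receives 2.

2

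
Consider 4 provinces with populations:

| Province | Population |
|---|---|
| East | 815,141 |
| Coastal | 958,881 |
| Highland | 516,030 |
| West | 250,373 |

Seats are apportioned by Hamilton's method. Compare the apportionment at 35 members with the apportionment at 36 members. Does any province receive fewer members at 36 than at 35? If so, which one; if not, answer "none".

West

At 35 seats: East 11, Coastal 13, Highland 7, West 4.
At 36 seats: East 12, Coastal 14, Highland 7, West 3.
West drops from 4 to 3.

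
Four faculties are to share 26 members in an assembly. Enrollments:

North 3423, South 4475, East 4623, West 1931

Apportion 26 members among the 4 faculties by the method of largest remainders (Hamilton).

Total 14452; standard divisor 14452/26 ≈ 555.846.
Standard quotas: North 6.158, South 8.051, East 8.317, West 3.474.
Lower quotas: North 6, South 8, East 8, West 3 (sum 25, leaving 1 seat).
Remainders in descending order: West 0.474, East 0.317, North 0.158, South 0.051.
The surplus seat goes to West.

North 6, South 8, East 8, West 4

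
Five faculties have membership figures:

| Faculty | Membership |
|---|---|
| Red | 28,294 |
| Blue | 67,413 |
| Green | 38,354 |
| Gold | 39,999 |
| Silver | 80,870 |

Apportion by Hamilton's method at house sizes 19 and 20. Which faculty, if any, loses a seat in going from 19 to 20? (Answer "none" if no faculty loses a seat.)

At 19 seats: Red 2, Blue 5, Green 3, Gold 3, Silver 6.
At 20 seats: Red 2, Blue 5, Green 3, Gold 3, Silver 7.
No faculty's allocation decreased.

none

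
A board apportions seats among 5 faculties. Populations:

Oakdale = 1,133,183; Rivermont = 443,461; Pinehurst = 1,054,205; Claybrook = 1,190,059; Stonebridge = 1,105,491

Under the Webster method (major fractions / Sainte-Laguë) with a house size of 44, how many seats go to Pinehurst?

9

Standard divisor 4926399/44 ≈ 111963.614; standard quotas: Oakdale 10.121, Rivermont 3.961, Pinehurst 9.416, Claybrook 10.629, Stonebridge 9.874.
Rounding to the nearest integer gives Oakdale 10, Rivermont 4, Pinehurst 9, Claybrook 11, Stonebridge 10 — total 44, matching the house size, so no adjustment is needed.
Pinehurst receives 9.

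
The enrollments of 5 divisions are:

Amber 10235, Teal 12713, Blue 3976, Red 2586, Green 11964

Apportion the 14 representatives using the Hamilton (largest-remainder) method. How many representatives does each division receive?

Amber=4, Teal=4, Blue=1, Red=1, Green=4

Standard divisor: 41474 ÷ 14 ≈ 2962.429.
Standard quotas: Amber 3.4549, Teal 4.2914, Blue 1.3421, Red 0.8729, Green 4.0386.
Lower quotas: Amber 3, Teal 4, Blue 1, Red 0, Green 4 (sum 12, leaving 2 seats).
Remainders in descending order: Red 0.8729, Amber 0.4549, Blue 0.3421, Teal 0.2914, Green 0.0386.
Largest remainders: Red, Amber receive the extra seats.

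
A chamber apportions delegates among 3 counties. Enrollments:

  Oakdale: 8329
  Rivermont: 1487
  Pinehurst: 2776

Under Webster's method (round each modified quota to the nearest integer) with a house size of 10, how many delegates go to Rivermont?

1

Standard divisor 12592/10 ≈ 1259.2; standard quotas: Oakdale 6.615, Rivermont 1.181, Pinehurst 2.205.
Rounding to the nearest integer gives Oakdale 7, Rivermont 1, Pinehurst 2 — total 10, matching the house size, so no adjustment is needed.
Rivermont receives 1.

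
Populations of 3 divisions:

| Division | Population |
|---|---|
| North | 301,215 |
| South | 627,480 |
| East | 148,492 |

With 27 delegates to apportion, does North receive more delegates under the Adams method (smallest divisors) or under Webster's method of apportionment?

Adams: North 8, South 15, East 4.
Webster: North 7, South 16, East 4.
North gets 8 under Adams and 7 under Webster.

Adams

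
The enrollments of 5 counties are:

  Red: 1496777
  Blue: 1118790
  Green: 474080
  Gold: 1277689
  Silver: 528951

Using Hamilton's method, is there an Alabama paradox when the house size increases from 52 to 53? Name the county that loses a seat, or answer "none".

At 52 seats: Red 16, Blue 12, Green 5, Gold 13, Silver 6.
At 53 seats: Red 16, Blue 12, Green 5, Gold 14, Silver 6.
No county's allocation decreased.

none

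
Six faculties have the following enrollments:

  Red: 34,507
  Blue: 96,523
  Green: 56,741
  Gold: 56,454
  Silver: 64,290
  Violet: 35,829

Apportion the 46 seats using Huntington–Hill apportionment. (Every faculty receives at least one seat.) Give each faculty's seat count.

With divisor 7579: modified quotas Red 4.553, Blue 12.736, Green 7.487, Gold 7.449, Silver 8.483, Violet 4.727.
Geometric-mean thresholds: Red √(4·5)=4.472, Blue √(12·13)=12.490, Green √(7·8)=7.483, Gold √(7·8)=7.483, Silver √(8·9)=8.485, Violet √(4·5)=4.472.
Each quota rounded against its threshold gives Red 5, Blue 13, Green 8, Gold 7, Silver 8, Violet 5 (total 46).

Red: 5, Blue: 13, Green: 8, Gold: 7, Silver: 8, Violet: 5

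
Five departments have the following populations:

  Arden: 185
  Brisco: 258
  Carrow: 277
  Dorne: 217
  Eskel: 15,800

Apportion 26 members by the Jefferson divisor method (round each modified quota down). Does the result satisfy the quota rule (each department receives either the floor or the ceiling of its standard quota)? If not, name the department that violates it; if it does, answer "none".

Eskel

Standard quotas: Arden 0.287, Brisco 0.401, Carrow 0.430, Dorne 0.337, Eskel 24.544.
Jefferson allocation: Arden 0, Brisco 0, Carrow 0, Dorne 0, Eskel 26.
Eskel has quota 24.544 (lower 24, upper 25) but receives 26 — outside the quota interval.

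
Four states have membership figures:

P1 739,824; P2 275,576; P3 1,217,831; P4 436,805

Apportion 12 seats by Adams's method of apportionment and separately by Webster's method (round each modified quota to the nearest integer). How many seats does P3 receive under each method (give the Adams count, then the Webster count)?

5 and 6

Adams: P1 3, P2 2, P3 5, P4 2.
Webster: P1 3, P2 1, P3 6, P4 2.
P3 gets 5 under Adams and 6 under Webster.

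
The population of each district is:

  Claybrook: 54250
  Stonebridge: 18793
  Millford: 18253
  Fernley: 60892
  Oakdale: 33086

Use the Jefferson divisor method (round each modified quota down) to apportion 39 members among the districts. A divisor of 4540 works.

Claybrook: 11, Stonebridge: 4, Millford: 4, Fernley: 13, Oakdale: 7

With modified divisor 4540: modified quotas Claybrook 11.949, Stonebridge 4.139, Millford 4.020, Fernley 13.412, Oakdale 7.288.
Rounding down: Claybrook 11, Stonebridge 4, Millford 4, Fernley 13, Oakdale 7 (total 39).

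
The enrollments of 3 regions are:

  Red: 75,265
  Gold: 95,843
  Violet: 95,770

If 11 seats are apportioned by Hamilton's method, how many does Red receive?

3

The standard divisor is 266878/11 ≈ 24261.636.
Standard quotas: Red 3.1022, Gold 3.9504, Violet 3.9474.
Lower quotas: Red 3, Gold 3, Violet 3 (sum 9, leaving 2 seats).
Remainders in descending order: Gold 0.9504, Violet 0.9474, Red 0.1022.
Largest remainders: Gold, Violet receive the extra seats.
Red receives 3.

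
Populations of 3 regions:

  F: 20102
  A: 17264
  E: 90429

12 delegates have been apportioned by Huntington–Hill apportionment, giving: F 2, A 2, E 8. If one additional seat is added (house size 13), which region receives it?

Priority for the next seat is population ÷ (√(s·(s+1))).
Priorities: F 8206.607, A 7047.998, E 10657.160.
Highest priority: E.

E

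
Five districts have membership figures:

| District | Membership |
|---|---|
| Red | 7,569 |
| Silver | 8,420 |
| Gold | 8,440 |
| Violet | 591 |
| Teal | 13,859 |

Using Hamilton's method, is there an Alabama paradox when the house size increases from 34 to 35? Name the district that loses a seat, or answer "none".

At 34 seats: Red 7, Silver 7, Gold 7, Violet 1, Teal 12.
At 35 seats: Red 7, Silver 8, Gold 8, Violet 0, Teal 12.
Violet drops from 1 to 0.

Violet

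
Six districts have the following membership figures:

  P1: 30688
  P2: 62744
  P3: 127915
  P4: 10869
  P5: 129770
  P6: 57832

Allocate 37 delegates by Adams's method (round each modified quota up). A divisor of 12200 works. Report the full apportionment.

With modified divisor 12200: modified quotas P1 2.515, P2 5.143, P3 10.485, P4 0.891, P5 10.637, P6 4.740.
Rounding up: P1 3, P2 6, P3 11, P4 1, P5 11, P6 5 (total 37).

P1: 3, P2: 6, P3: 11, P4: 1, P5: 11, P6: 5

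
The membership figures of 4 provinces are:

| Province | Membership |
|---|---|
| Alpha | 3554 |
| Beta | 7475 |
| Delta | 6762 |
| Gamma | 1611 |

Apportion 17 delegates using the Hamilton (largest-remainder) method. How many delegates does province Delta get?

Standard divisor: 19402 ÷ 17 ≈ 1141.294.
Standard quotas: Alpha 3.1140, Beta 6.5496, Delta 5.9249, Gamma 1.4116.
Lower quotas: Alpha 3, Beta 6, Delta 5, Gamma 1 (sum 15, leaving 2 seats).
Remainders in descending order: Delta 0.9249, Beta 0.5496, Gamma 0.4116, Alpha 0.1140.
The surplus seats go to Delta, Beta.
Delta receives 6.

6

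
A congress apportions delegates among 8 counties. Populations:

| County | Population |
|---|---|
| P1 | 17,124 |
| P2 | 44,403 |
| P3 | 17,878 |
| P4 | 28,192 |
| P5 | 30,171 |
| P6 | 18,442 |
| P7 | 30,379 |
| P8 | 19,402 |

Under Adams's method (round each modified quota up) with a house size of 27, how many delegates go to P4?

4

Standard divisor 205991/27 ≈ 7629.296; standard quotas: P1 2.245, P2 5.820, P3 2.343, P4 3.695, P5 3.955, P6 2.417, P7 3.982, P8 2.543.
Rounding up gives 3, 6, 3, 4, 4, 3, 4, 3 = 30 seats, so the divisor must be adjusted.
With modified divisor 9100: modified quotas P1 1.882, P2 4.879, P3 1.965, P4 3.098, P5 3.315, P6 2.027, P7 3.338, P8 2.132.
Rounding up: P1 2, P2 5, P3 2, P4 4, P5 4, P6 3, P7 4, P8 3 (total 27).
P4 receives 4.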